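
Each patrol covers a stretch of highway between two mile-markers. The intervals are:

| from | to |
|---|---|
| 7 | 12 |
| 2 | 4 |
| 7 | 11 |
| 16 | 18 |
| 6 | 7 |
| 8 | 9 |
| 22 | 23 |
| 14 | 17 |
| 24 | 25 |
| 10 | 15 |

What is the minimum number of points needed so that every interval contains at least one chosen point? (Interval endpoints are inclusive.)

Process intervals by earliest right end; each time one isn't hit yet, stab at its right endpoint.
Sorted: [2,4] [6,7] [8,9] [7,11] [7,12] [10,15] [14,17] [16,18] [22,23] [24,25]
{[2,4]} hit by 4; {[6,7]} hit by 7; {[8,9],[7,11],[7,12]} hit by 9; {[10,15],[14,17]} hit by 15; {[16,18]} hit by 18; {[22,23]} hit by 23; {[24,25]} hit by 25.
Points: 4, 7, 9, 15, 18, 23, 25 (7 total).

7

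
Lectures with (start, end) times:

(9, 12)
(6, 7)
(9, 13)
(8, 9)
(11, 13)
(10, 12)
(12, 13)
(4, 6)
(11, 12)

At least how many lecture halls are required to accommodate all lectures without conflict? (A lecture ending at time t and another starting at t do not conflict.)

5

The answer is the maximum number of intervals overlapping at any instant.
Events (time:±→running): 4:+→1 6:-→0 6:+→1 7:-→0 8:+→1 9:-→0 9:+→1 9:+→2 10:+→3 11:+→4 11:+→5 … peak 5.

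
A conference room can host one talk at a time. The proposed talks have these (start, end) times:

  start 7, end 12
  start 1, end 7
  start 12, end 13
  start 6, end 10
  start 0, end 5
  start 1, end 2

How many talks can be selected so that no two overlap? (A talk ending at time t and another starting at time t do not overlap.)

Order by finish time; keep every interval that doesn't clash with the previous kept one.
Sorted by end: (1,2)  (0,5)  (1,7)  (6,10)  (7,12)  (12,13)
take (1,2); skip (0,5); skip (1,7); take (6,10); take (12,13).
Selected 3 talks.

3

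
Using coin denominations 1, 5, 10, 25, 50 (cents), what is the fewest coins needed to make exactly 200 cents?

Greedy: take as many of the largest coin as possible, then repeat with the remainder.
200 − 4×50→0
Total coins = 4 = 4

4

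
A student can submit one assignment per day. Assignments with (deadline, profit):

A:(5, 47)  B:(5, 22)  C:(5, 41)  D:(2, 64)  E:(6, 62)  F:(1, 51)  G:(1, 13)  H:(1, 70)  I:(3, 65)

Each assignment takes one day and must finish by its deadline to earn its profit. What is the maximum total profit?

349

Sort by profit descending; place each in the latest free slot ≤ its deadline.
Profit order: H=70 I=65 D=64 E=62 F=51 A=47 C=41 B=22 G=13
Assign: H→slot 1, I→slot 3, D→slot 2, E→slot 6, F skipped, A→slot 5, C→slot 4, B skipped, G skipped.
Slots: [1:H] [2:D] [3:I] [4:C] [5:A] [6:E]
Profit = 70 + 64 + 65 + 41 + 47 + 62 = 349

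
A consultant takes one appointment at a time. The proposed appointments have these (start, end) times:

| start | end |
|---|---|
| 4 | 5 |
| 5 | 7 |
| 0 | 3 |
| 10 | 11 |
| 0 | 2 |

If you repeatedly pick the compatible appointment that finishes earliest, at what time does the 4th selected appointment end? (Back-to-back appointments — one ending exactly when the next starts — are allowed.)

11

Sort by end time and greedily take each interval whose start is ≥ the last chosen end.
By end time: (0,2), (0,3), (4,5), (5,7), (10,11).
Pick (0,2); next start ≥ 2 → (4,5); next start ≥ 5 → (5,7); next start ≥ 7 → (10,11).
Selected: (0,2) (4,5) (5,7) (10,11)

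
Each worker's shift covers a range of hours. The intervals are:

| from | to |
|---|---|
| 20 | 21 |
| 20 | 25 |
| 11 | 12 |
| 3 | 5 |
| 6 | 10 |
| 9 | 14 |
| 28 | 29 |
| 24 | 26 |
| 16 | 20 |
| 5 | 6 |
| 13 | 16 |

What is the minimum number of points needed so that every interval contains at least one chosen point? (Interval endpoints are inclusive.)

7

Sorted: [3,5] [5,6] [6,10] [11,12] [9,14] [13,16] [16,20] [20,21] [20,25] [24,26] [28,29]
{[3,5],[5,6]} hit by 5; {[6,10]} hit by 10; {[11,12],[9,14]} hit by 12; {[13,16],[16,20]} hit by 16; {[20,21],[20,25]} hit by 21; {[24,26]} hit by 26; {[28,29]} hit by 29.
Points: 5, 10, 12, 16, 21, 26, 29 (7 total).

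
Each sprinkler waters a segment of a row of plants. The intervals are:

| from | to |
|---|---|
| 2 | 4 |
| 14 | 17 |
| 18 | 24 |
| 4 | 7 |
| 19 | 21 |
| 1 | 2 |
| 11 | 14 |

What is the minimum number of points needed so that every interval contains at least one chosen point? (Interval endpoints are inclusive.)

Sort by right endpoint; whenever an interval is uncovered, place a point at its right end.
Sorted: [1,2] [2,4] [4,7] [11,14] [14,17] [19,21] [18,24]
{[1,2],[2,4]} hit by 2; {[4,7]} hit by 7; {[11,14],[14,17]} hit by 14; {[19,21],[18,24]} hit by 21.
Points: 2, 7, 14, 21 (4 total).

4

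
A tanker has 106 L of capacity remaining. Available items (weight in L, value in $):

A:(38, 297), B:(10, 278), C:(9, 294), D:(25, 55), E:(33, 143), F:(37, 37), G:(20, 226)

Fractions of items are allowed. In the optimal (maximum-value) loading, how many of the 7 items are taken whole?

Greedy by value/weight ratio, highest first.
Ratios (sorted): C 32.67, B 27.80, G 11.30, A 7.82, E 4.33, D 2.20, F 1.00
take C (9 @ 294); take B (10 @ 278); take G (20 @ 226); take A (38 @ 297); take 29/33 of E → 125.67. Capacity used 106/106.
4 item(s) taken whole; one partial (take 29/33 of E).

4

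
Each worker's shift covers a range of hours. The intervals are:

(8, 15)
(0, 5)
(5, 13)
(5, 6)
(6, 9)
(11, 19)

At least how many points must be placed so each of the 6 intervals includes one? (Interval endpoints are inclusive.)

3

By right end: [0,5]  [5,6]  [6,9]  [5,13]  [8,15]  [11,19]
[0,5] uncovered → point at 5; [6,9] uncovered → point at 9; [11,19] uncovered → point at 19.
Points: 5, 9, 19 (3 total).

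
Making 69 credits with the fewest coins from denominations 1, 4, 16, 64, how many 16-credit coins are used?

Greedy: take as many of the largest coin as possible, then repeat with the remainder.
69 − 1×64→5 − 1×4→1 − 1×1→0
Count of 16: 0

0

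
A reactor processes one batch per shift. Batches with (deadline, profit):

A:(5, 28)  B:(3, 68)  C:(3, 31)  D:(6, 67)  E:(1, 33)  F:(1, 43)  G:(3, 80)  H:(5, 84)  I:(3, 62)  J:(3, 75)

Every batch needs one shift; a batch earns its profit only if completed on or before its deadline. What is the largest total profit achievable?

402

Sort by profit descending; place each in the latest free slot ≤ its deadline.
By profit: H(d5,84), G(d3,80), J(d3,75), B(d3,68), D(d6,67), I(d3,62), F(d1,43), E(d1,33), C(d3,31), A(d5,28)
H→slot 5; G→slot 3; J→slot 2; B→slot 1; D→slot 6; I skipped; F skipped; E skipped; C skipped; A→slot 4.
Profit = 68 + 75 + 80 + 28 + 84 + 67 = 402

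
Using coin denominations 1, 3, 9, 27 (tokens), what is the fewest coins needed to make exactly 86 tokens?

6

86 − 3×27→5 − 1×3→2 − 2×1→0
Total coins = 3 + 1 + 2 = 6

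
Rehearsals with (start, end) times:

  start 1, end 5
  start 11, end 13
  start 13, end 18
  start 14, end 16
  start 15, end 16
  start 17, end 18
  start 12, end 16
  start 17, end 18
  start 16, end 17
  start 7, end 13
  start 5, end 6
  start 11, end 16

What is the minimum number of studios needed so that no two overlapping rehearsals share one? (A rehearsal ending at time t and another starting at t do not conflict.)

5

starts: [1, 5, 7, 11, 11, 12, 13, 14, 15, 16, 17, 17]
ends:   [5, 6, 13, 13, 16, 16, 16, 16, 17, 18, 18, 18]
s1→1 e5→0 s5→1 e6→0 s7→1 s11→2 s11→3 s12→4 e13→3 e13→2 s13→3 s14→4 s15→5  — peak 5.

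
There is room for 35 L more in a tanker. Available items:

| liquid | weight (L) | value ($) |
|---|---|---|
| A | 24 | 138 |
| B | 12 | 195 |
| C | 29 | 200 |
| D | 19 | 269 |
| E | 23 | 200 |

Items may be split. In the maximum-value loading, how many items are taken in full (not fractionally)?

Ratios (sorted): B 16.25, D 14.16, E 8.70, C 6.90, A 5.75
take B (12 @ 195); take D (19 @ 269); take 4/23 of E → 34.78. Capacity used 35/35.
2 item(s) taken whole; one partial (take 4/23 of E).

2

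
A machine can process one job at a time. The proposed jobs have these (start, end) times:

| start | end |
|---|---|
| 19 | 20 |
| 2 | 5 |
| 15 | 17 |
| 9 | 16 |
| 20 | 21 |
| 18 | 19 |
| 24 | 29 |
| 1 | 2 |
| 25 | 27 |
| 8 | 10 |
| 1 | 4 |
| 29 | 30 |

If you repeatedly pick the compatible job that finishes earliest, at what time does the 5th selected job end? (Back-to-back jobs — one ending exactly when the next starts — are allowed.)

19

Sort by end time and greedily take each interval whose start is ≥ the last chosen end.
Sorted by end: (1,2)  (1,4)  (2,5)  (8,10)  (9,16)  (15,17)  (18,19)  (19,20)  (20,21)  (25,27)  (24,29)  (29,30)
take (1,2); take (2,5); take (8,10); skip (9,16); take (15,17); take (18,19); take (19,20); take (20,21); take (25,27); take (29,30).
Selected: (1,2) (2,5) (8,10) (15,17) (18,19) (19,20) (20,21) (25,27) (29,30)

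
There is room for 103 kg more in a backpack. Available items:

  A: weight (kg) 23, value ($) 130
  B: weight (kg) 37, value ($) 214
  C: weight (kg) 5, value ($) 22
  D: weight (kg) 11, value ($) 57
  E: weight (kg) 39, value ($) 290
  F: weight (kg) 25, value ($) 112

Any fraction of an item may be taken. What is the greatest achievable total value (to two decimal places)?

654.73

Greedy by value/weight ratio, highest first.
Order: E (290/39=7.44) > B (214/37=5.78) > A (130/23=5.65) > D (57/11=5.18) > F (112/25=4.48) > C (22/5=4.40)
Fill: take E (39 @ 290) → take B (37 @ 214) → take A (23 @ 130) → take 4/11 of D → 20.73; 103/103 used.
Total value = 654.73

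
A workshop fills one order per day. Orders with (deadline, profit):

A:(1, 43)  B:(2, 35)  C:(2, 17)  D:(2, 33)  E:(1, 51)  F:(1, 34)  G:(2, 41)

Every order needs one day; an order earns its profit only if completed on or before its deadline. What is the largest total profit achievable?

92

By profit: E(d1,51), A(d1,43), G(d2,41), B(d2,35), F(d1,34), D(d2,33), C(d2,17)
E→slot 1; A skipped; G→slot 2; B skipped; F skipped; D skipped; C skipped.
Profit = 51 + 41 = 92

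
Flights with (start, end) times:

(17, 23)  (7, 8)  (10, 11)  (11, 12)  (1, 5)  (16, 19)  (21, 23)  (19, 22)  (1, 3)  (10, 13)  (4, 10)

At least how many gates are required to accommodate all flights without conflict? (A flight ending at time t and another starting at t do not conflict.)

3

Count concurrent intervals with a sweep; the peak is the room count.
Events (time:±→running): 1:+→1 1:+→2 3:-→1 4:+→2 5:-→1 7:+→2 8:-→1 10:-→0 10:+→1 10:+→2 11:-→1 11:+→2 12:-→1 13:-→0 16:+→1 17:+→2 19:-→1 19:+→2 21:+→3 … peak 3.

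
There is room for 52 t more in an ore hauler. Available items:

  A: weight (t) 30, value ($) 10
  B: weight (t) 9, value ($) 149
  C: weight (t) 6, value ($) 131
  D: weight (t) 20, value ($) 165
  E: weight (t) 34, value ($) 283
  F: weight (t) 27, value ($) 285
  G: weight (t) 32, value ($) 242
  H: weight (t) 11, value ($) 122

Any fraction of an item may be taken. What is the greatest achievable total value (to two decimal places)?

676.44

Order: C (131/6=21.83) > B (149/9=16.56) > H (122/11=11.09) > F (285/27=10.56) > E (283/34=8.32) > D (165/20=8.25) > G (242/32=7.56) > A (10/30=0.33)
Fill: take C (6 @ 131) → take B (9 @ 149) → take H (11 @ 122) → take 26/27 of F → 274.44; 52/52 used.
Total value = 676.44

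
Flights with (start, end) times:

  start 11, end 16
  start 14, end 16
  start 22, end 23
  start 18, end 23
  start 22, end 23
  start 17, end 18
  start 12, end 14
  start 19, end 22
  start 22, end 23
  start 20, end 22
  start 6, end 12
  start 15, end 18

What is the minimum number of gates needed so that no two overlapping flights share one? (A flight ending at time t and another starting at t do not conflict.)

The answer is the maximum number of intervals overlapping at any instant.
Events (time:±→running): 6:+→1 11:+→2 12:-→1 12:+→2 14:-→1 14:+→2 15:+→3 16:-→2 16:-→1 17:+→2 18:-→1 18:-→0 18:+→1 19:+→2 20:+→3 22:-→2 22:-→1 22:+→2 22:+→3 22:+→4 … peak 4.

4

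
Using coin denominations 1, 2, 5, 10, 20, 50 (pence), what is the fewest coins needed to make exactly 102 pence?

3

102 = 2×50 + 1×2
Total coins = 2 + 1 = 3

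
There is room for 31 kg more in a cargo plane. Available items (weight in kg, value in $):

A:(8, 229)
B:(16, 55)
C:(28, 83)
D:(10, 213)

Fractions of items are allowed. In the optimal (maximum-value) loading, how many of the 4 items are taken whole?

Order: A (229/8=28.62) > D (213/10=21.30) > B (55/16=3.44) > C (83/28=2.96)
Fill: take A (8 @ 229) → take D (10 @ 213) → take 13/16 of B → 44.69; 31/31 used.
2 item(s) taken whole; one partial (take 13/16 of B).

2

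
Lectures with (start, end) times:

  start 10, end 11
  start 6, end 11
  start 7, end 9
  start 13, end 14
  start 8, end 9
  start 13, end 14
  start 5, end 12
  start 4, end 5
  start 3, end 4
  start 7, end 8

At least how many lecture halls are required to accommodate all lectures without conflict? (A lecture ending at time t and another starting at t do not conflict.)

The answer is the maximum number of intervals overlapping at any instant.
starts: [3, 4, 5, 6, 7, 7, 8, 10, 13, 13]
ends:   [4, 5, 8, 9, 9, 11, 11, 12, 14, 14]
s3→1 e4→0 s4→1 e5→0 s5→1 s6→2 s7→3 s7→4  — peak 4.

4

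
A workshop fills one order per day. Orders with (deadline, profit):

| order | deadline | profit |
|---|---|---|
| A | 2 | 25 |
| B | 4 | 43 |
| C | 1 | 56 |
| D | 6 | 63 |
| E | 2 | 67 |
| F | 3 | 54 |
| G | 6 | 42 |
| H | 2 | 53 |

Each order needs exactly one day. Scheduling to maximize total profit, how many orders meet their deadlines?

6

Take jobs in profit order; each goes to the latest open slot no later than its deadline.
Profit order: E=67 D=63 C=56 F=54 H=53 B=43 G=42 A=25
Assign: E→slot 2, D→slot 6, C→slot 1, F→slot 3, H skipped, B→slot 4, G→slot 5, A skipped.
Slots: [1:C] [2:E] [3:F] [4:B] [5:G] [6:D]
6 of 8 scheduled.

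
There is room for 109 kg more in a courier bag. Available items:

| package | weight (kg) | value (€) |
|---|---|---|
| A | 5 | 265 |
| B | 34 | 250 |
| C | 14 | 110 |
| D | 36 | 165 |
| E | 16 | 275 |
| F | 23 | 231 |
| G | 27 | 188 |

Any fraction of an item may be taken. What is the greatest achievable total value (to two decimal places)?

1249.37

Order: A (265/5=53.00) > E (275/16=17.19) > F (231/23=10.04) > C (110/14=7.86) > B (250/34=7.35) > G (188/27=6.96) > D (165/36=4.58)
Fill: take A (5 @ 265) → take E (16 @ 275) → take F (23 @ 231) → take C (14 @ 110) → take B (34 @ 250) → take 17/27 of G → 118.37; 109/109 used.
Total value = 1249.37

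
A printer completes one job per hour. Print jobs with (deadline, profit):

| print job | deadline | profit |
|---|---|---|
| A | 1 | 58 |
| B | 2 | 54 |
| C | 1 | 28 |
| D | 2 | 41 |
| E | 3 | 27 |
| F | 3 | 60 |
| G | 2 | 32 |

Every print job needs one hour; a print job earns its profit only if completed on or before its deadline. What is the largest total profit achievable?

172

Sort by profit descending; place each in the latest free slot ≤ its deadline.
By profit: F(d3,60), A(d1,58), B(d2,54), D(d2,41), G(d2,32), C(d1,28), E(d3,27)
F→slot 3; A→slot 1; B→slot 2; D skipped; G skipped; C skipped; E skipped.
Profit = 58 + 54 + 60 = 172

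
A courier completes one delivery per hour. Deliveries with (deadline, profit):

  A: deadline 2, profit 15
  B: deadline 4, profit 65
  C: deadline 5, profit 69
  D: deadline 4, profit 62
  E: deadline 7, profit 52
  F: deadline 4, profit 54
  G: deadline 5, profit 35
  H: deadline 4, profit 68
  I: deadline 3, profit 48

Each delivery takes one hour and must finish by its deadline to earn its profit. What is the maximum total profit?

Sort by profit descending; place each in the latest free slot ≤ its deadline.
Profit order: C=69 H=68 B=65 D=62 F=54 E=52 I=48 G=35 A=15
Assign: C→slot 5, H→slot 4, B→slot 3, D→slot 2, F→slot 1, E→slot 7, I skipped, G skipped, A skipped.
Slots: [1:F] [2:D] [3:B] [4:H] [5:C] [7:E]
Profit = 54 + 62 + 65 + 68 + 69 + 52 = 370

370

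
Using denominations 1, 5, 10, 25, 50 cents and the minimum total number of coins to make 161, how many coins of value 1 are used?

1

161 − 3×50→11 − 1×10→1 − 1×1→0
Count of 1: 1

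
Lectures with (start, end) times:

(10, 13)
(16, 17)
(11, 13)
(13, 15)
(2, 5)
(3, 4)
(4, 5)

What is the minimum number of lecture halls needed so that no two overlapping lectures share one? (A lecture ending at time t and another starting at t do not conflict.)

Events (time:±→running): 2:+→1 3:+→2 … peak 2.

2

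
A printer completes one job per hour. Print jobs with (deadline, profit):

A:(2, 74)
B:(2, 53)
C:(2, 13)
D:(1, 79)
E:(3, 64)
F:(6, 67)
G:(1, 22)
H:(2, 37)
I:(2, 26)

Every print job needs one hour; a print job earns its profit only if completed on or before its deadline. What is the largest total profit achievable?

284

Take jobs in profit order; each goes to the latest open slot no later than its deadline.
Profit order: D=79 A=74 F=67 E=64 B=53 H=37 I=26 G=22 C=13
Assign: D→slot 1, A→slot 2, F→slot 6, E→slot 3, B skipped, H skipped, I skipped, G skipped, C skipped.
Slots: [1:D] [2:A] [3:E] [6:F]
Profit = 79 + 74 + 64 + 67 = 284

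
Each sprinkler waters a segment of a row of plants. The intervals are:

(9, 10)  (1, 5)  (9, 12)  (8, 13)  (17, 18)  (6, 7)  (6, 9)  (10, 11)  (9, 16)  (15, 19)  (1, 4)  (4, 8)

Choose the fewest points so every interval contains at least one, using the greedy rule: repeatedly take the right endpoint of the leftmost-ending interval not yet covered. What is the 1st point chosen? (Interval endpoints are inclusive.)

Process intervals by earliest right end; each time one isn't hit yet, stab at its right endpoint.
By right end: [1,4]  [1,5]  [6,7]  [4,8]  [6,9]  [9,10]  [10,11]  [9,12]  [8,13]  [9,16]  [17,18]  [15,19]
[1,4] uncovered → point at 4; [6,7] uncovered → point at 7; [9,10] uncovered → point at 10; [17,18] uncovered → point at 18.
Points: 4, 7, 10, 18 (4 total).

4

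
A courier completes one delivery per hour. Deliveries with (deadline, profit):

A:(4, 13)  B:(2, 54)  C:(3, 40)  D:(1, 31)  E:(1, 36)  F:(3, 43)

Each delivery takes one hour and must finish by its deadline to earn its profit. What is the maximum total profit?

150

Sort by profit descending; place each in the latest free slot ≤ its deadline.
By profit: B(d2,54), F(d3,43), C(d3,40), E(d1,36), D(d1,31), A(d4,13)
B→slot 2; F→slot 3; C→slot 1; E skipped; D skipped; A→slot 4.
Profit = 40 + 54 + 43 + 13 = 150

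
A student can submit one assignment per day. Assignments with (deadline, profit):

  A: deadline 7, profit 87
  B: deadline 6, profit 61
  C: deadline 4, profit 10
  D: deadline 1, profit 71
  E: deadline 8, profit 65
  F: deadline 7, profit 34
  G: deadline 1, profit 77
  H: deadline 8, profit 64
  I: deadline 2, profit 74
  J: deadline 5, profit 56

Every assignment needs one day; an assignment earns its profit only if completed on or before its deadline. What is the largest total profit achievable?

518

By profit: A(d7,87), G(d1,77), I(d2,74), D(d1,71), E(d8,65), H(d8,64), B(d6,61), J(d5,56), F(d7,34), C(d4,10)
A→slot 7; G→slot 1; I→slot 2; D skipped; E→slot 8; H→slot 6; B→slot 5; J→slot 4; F→slot 3; C skipped.
Profit = 77 + 74 + 34 + 56 + 61 + 64 + 87 + 65 = 518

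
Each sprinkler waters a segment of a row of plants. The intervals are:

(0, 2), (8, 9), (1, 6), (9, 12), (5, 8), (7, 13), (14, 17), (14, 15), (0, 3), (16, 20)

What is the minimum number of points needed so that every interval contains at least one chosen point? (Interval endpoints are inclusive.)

Process intervals by earliest right end; each time one isn't hit yet, stab at its right endpoint.
Sorted: [0,2] [0,3] [1,6] [5,8] [8,9] [9,12] [7,13] [14,15] [14,17] [16,20]
{[0,2],[0,3],[1,6]} hit by 2; {[5,8],[8,9]} hit by 8; {[9,12],[7,13]} hit by 12; {[14,15],[14,17]} hit by 15; {[16,20]} hit by 20.
Points: 2, 8, 12, 15, 20 (5 total).

5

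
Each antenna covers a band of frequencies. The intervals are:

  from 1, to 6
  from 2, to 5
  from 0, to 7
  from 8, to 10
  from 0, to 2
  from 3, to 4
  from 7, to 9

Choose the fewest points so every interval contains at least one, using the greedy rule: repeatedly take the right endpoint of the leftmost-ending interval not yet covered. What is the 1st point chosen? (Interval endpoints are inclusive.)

2

Sorted: [0,2] [3,4] [2,5] [1,6] [0,7] [7,9] [8,10]
{[0,2]} hit by 2; {[3,4],[2,5],[1,6],[0,7]} hit by 4; {[7,9],[8,10]} hit by 9.
Points: 2, 4, 9 (3 total).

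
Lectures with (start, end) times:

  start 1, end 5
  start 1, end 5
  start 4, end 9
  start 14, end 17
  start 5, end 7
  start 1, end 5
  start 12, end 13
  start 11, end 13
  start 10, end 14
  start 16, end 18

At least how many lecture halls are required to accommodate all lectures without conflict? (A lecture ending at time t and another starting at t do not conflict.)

4

Count concurrent intervals with a sweep; the peak is the room count.
Events (time:±→running): 1:+→1 1:+→2 1:+→3 4:+→4 … peak 4.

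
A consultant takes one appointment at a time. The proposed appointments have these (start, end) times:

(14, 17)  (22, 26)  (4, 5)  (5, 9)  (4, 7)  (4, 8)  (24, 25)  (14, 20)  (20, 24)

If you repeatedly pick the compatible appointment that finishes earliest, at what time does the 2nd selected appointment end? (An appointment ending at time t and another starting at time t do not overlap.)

By end time: (4,5), (4,7), (4,8), (5,9), (14,17), (14,20), (20,24), (24,25), (22,26).
Pick (4,5); next start ≥ 5 → (5,9); next start ≥ 9 → (14,17); next start ≥ 17 → (20,24); next start ≥ 24 → (24,25).
Selected: (4,5) (5,9) (14,17) (20,24) (24,25)

9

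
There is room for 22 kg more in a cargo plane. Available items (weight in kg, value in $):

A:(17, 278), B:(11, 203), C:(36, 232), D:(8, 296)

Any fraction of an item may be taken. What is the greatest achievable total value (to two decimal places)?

548.06

Sort by value per unit weight and fill in that order.
Ratios (sorted): D 37.00, B 18.45, A 16.35, C 6.44
take D (8 @ 296); take B (11 @ 203); take 3/17 of A → 49.06. Capacity used 22/22.
Total value = 548.06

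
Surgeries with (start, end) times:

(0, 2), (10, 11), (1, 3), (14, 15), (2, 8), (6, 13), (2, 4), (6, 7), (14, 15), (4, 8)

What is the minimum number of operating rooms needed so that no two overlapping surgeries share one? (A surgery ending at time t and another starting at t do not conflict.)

4

starts: [0, 1, 2, 2, 4, 6, 6, 10, 14, 14]
ends:   [2, 3, 4, 7, 8, 8, 11, 13, 15, 15]
s0→1 s1→2 e2→1 s2→2 s2→3 e3→2 e4→1 s4→2 s6→3 s6→4  — peak 4.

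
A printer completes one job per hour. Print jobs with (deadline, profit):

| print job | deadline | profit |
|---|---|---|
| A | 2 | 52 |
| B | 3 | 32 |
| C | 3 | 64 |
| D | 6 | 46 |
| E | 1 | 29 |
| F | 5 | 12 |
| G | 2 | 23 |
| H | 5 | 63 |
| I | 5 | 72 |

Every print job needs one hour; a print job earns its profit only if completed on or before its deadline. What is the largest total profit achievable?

329

Profit order: I=72 C=64 H=63 A=52 D=46 B=32 E=29 G=23 F=12
Assign: I→slot 5, C→slot 3, H→slot 4, A→slot 2, D→slot 6, B→slot 1, E skipped, G skipped, F skipped.
Slots: [1:B] [2:A] [3:C] [4:H] [5:I] [6:D]
Profit = 32 + 52 + 64 + 63 + 72 + 46 = 329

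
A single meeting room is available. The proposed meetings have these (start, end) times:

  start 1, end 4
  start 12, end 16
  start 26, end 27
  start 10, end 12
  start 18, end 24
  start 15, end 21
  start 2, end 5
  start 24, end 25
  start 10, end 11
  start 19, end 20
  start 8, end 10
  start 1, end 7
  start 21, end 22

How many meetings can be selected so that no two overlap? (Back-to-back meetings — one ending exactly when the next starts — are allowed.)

8

Sort by end time and greedily take each interval whose start is ≥ the last chosen end.
Sorted by end: (1,4)  (2,5)  (1,7)  (8,10)  (10,11)  (10,12)  (12,16)  (19,20)  (15,21)  (21,22)  (18,24)  (24,25)  (26,27)
take (1,4); take (8,10); take (10,11); take (12,16); take (19,20); take (21,22); take (24,25); take (26,27).
Selected 8 meetings.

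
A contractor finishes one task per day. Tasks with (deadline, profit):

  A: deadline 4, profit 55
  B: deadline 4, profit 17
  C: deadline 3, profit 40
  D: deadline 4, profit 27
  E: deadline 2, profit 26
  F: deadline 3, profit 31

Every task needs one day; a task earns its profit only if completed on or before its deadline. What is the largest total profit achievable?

By profit: A(d4,55), C(d3,40), F(d3,31), D(d4,27), E(d2,26), B(d4,17)
A→slot 4; C→slot 3; F→slot 2; D→slot 1; E skipped; B skipped.
Profit = 27 + 31 + 40 + 55 = 153

153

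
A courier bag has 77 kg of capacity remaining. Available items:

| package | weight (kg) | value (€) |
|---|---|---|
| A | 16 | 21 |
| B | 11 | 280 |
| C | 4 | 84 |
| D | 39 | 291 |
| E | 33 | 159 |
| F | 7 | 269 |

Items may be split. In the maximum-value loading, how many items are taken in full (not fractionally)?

Sort by value per unit weight and fill in that order.
Order: F (269/7=38.43) > B (280/11=25.45) > C (84/4=21.00) > D (291/39=7.46) > E (159/33=4.82) > A (21/16=1.31)
Fill: take F (7 @ 269) → take B (11 @ 280) → take C (4 @ 84) → take D (39 @ 291) → take 16/33 of E → 77.09; 77/77 used.
4 item(s) taken whole; one partial (take 16/33 of E).

4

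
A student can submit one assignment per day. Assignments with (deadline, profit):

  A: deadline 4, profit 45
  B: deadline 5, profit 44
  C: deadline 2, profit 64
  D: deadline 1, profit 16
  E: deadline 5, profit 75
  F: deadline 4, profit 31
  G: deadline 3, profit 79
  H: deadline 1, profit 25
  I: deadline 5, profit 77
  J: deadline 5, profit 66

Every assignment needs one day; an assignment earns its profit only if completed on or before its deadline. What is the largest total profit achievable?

361

Take jobs in profit order; each goes to the latest open slot no later than its deadline.
By profit: G(d3,79), I(d5,77), E(d5,75), J(d5,66), C(d2,64), A(d4,45), B(d5,44), F(d4,31), H(d1,25), D(d1,16)
G→slot 3; I→slot 5; E→slot 4; J→slot 2; C→slot 1; A skipped; B skipped; F skipped; H skipped; D skipped.
Profit = 64 + 66 + 79 + 75 + 77 = 361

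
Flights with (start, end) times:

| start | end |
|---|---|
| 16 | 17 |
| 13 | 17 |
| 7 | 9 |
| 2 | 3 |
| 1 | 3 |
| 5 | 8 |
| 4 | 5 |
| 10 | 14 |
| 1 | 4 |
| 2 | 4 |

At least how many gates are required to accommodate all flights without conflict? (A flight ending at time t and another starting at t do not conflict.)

The answer is the maximum number of intervals overlapping at any instant.
Events (time:±→running): 1:+→1 1:+→2 2:+→3 2:+→4 … peak 4.

4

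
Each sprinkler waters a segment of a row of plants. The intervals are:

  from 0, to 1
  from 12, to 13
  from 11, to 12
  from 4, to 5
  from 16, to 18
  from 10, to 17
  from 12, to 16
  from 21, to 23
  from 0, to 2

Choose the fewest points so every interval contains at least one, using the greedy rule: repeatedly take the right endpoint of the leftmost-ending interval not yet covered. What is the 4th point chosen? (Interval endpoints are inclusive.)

18

Sorted: [0,1] [0,2] [4,5] [11,12] [12,13] [12,16] [10,17] [16,18] [21,23]
{[0,1],[0,2]} hit by 1; {[4,5]} hit by 5; {[11,12],[12,13],[12,16],[10,17]} hit by 12; {[16,18]} hit by 18; {[21,23]} hit by 23.
Points: 1, 5, 12, 18, 23 (5 total).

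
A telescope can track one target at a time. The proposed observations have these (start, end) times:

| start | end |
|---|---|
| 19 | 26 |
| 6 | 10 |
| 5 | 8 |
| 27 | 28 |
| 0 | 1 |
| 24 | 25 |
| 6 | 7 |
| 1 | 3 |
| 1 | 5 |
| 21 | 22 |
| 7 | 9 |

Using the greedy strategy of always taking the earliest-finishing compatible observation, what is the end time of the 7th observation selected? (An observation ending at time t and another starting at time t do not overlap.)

Sorted by end: (0,1)  (1,3)  (1,5)  (6,7)  (5,8)  (7,9)  (6,10)  (21,22)  (24,25)  (19,26)  (27,28)
take (0,1); take (1,3); skip (1,5); take (6,7); take (7,9); take (21,22); take (24,25); take (27,28).
Selected: (0,1) (1,3) (6,7) (7,9) (21,22) (24,25) (27,28)

28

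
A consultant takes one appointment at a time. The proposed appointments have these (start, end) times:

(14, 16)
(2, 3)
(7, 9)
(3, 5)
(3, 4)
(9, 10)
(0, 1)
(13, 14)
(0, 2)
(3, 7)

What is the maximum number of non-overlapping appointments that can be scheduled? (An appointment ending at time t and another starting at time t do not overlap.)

7

Sort by end time and greedily take each interval whose start is ≥ the last chosen end.
Sorted by end: (0,1)  (0,2)  (2,3)  (3,4)  (3,5)  (3,7)  (7,9)  (9,10)  (13,14)  (14,16)
take (0,1); skip (0,2); take (2,3); take (3,4); take (7,9); take (9,10); take (13,14); take (14,16).
Selected 7 appointments.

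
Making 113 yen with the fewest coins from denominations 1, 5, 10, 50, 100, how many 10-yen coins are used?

1

Greedy: take as many of the largest coin as possible, then repeat with the remainder.
113 = 1×100 + 1×10 + 3×1
Count of 10: 1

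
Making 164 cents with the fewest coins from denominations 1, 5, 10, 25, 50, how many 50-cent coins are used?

3

Greedy: take as many of the largest coin as possible, then repeat with the remainder.
164 − 3×50→14 − 1×10→4 − 4×1→0
Count of 50: 3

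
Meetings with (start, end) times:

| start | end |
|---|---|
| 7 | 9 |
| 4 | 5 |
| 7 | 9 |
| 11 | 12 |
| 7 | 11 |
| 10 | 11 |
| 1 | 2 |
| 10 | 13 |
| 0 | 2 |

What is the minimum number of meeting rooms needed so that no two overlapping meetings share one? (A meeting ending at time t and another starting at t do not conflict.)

3

The answer is the maximum number of intervals overlapping at any instant.
Events (time:±→running): 0:+→1 1:+→2 2:-→1 2:-→0 4:+→1 5:-→0 7:+→1 7:+→2 7:+→3 … peak 3.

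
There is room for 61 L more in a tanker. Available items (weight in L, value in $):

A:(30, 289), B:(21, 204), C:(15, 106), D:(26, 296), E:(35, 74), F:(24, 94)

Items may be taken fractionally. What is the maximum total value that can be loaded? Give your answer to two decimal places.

Order: D (296/26=11.38) > B (204/21=9.71) > A (289/30=9.63) > C (106/15=7.07) > F (94/24=3.92) > E (74/35=2.11)
Fill: take D (26 @ 296) → take B (21 @ 204) → take 14/30 of A → 134.87; 61/61 used.
Total value = 634.87

634.87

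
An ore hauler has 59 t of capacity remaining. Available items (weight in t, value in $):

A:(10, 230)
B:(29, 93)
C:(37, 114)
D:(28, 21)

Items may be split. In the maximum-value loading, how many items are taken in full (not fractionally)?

2

Ratios (sorted): A 23.00, B 3.21, C 3.08, D 0.75
take A (10 @ 230); take B (29 @ 93); take 20/37 of C → 61.62. Capacity used 59/59.
2 item(s) taken whole; one partial (take 20/37 of C).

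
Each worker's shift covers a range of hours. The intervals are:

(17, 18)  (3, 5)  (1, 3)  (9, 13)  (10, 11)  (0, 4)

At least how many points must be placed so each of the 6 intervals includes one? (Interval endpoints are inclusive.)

Sorted: [1,3] [0,4] [3,5] [10,11] [9,13] [17,18]
{[1,3],[0,4],[3,5]} hit by 3; {[10,11],[9,13]} hit by 11; {[17,18]} hit by 18.
Points: 3, 11, 18 (3 total).

3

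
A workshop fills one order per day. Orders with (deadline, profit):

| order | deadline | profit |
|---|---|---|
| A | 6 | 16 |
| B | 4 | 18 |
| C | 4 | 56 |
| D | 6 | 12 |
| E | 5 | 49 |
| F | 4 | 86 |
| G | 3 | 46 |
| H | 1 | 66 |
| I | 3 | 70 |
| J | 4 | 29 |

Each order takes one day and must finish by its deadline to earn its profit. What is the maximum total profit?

Sort by profit descending; place each in the latest free slot ≤ its deadline.
By profit: F(d4,86), I(d3,70), H(d1,66), C(d4,56), E(d5,49), G(d3,46), J(d4,29), B(d4,18), A(d6,16), D(d6,12)
F→slot 4; I→slot 3; H→slot 1; C→slot 2; E→slot 5; G skipped; J skipped; B skipped; A→slot 6; D skipped.
Profit = 66 + 56 + 70 + 86 + 49 + 16 = 343

343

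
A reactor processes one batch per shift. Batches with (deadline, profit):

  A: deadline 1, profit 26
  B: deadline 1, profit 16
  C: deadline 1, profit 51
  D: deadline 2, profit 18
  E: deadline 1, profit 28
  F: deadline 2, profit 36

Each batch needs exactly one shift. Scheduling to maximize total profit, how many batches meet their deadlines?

2

Take jobs in profit order; each goes to the latest open slot no later than its deadline.
Profit order: C=51 F=36 E=28 A=26 D=18 B=16
Assign: C→slot 1, F→slot 2, E skipped, A skipped, D skipped, B skipped.
Slots: [1:C] [2:F]
2 of 6 scheduled.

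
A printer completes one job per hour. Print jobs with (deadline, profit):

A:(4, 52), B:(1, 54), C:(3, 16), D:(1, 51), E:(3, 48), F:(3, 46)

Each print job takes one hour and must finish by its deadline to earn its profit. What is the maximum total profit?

200

Take jobs in profit order; each goes to the latest open slot no later than its deadline.
By profit: B(d1,54), A(d4,52), D(d1,51), E(d3,48), F(d3,46), C(d3,16)
B→slot 1; A→slot 4; D skipped; E→slot 3; F→slot 2; C skipped.
Profit = 54 + 46 + 48 + 52 = 200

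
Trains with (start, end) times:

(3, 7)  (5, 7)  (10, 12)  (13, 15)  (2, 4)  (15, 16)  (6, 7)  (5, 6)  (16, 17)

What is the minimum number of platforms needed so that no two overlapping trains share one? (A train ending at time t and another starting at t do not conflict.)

3

The answer is the maximum number of intervals overlapping at any instant.
starts: [2, 3, 5, 5, 6, 10, 13, 15, 16]
ends:   [4, 6, 7, 7, 7, 12, 15, 16, 17]
s2→1 s3→2 e4→1 s5→2 s5→3  — peak 3.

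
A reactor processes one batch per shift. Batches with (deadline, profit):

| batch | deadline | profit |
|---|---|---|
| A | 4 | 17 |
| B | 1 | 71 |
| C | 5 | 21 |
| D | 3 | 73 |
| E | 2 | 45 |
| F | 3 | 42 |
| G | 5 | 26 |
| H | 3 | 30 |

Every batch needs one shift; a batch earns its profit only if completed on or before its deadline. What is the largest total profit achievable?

236

By profit: D(d3,73), B(d1,71), E(d2,45), F(d3,42), H(d3,30), G(d5,26), C(d5,21), A(d4,17)
D→slot 3; B→slot 1; E→slot 2; F skipped; H skipped; G→slot 5; C→slot 4; A skipped.
Profit = 71 + 45 + 73 + 21 + 26 = 236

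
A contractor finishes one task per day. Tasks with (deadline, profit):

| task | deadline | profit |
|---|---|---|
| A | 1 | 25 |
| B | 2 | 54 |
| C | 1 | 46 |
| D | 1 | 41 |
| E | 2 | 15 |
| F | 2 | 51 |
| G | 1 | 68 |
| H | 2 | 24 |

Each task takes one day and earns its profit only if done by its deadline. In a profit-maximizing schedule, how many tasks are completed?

2

Take jobs in profit order; each goes to the latest open slot no later than its deadline.
By profit: G(d1,68), B(d2,54), F(d2,51), C(d1,46), D(d1,41), A(d1,25), H(d2,24), E(d2,15)
G→slot 1; B→slot 2; F skipped; C skipped; D skipped; A skipped; H skipped; E skipped.
2 of 8 scheduled.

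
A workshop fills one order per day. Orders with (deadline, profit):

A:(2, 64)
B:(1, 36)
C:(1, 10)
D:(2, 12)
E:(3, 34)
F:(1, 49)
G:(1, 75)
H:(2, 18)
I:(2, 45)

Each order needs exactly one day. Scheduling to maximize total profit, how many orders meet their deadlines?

Take jobs in profit order; each goes to the latest open slot no later than its deadline.
Profit order: G=75 A=64 F=49 I=45 B=36 E=34 H=18 D=12 C=10
Assign: G→slot 1, A→slot 2, F skipped, I skipped, B skipped, E→slot 3, H skipped, D skipped, C skipped.
Slots: [1:G] [2:A] [3:E]
3 of 9 scheduled.

3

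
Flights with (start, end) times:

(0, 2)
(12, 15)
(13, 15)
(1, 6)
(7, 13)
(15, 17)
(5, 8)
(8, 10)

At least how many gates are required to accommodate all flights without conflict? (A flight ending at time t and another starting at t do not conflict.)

2

Count concurrent intervals with a sweep; the peak is the room count.
starts: [0, 1, 5, 7, 8, 12, 13, 15]
ends:   [2, 6, 8, 10, 13, 15, 15, 17]
s0→1 s1→2  — peak 2.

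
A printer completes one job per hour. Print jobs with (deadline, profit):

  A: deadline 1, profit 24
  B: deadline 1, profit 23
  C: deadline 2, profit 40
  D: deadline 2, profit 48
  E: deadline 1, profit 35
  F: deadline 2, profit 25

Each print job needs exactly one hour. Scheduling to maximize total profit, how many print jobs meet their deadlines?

2

Sort by profit descending; place each in the latest free slot ≤ its deadline.
Profit order: D=48 C=40 E=35 F=25 A=24 B=23
Assign: D→slot 2, C→slot 1, E skipped, F skipped, A skipped, B skipped.
Slots: [1:C] [2:D]
2 of 6 scheduled.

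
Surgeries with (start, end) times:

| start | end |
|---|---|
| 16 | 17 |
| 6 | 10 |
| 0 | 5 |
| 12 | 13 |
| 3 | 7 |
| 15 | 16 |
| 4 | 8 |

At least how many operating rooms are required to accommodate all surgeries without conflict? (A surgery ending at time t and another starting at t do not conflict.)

starts: [0, 3, 4, 6, 12, 15, 16]
ends:   [5, 7, 8, 10, 13, 16, 17]
s0→1 s3→2 s4→3  — peak 3.

3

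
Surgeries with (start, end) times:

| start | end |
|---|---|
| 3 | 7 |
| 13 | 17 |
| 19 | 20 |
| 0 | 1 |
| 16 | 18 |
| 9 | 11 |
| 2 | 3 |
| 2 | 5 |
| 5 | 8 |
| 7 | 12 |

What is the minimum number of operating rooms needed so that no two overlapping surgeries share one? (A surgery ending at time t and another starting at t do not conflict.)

2

The answer is the maximum number of intervals overlapping at any instant.
starts: [0, 2, 2, 3, 5, 7, 9, 13, 16, 19]
ends:   [1, 3, 5, 7, 8, 11, 12, 17, 18, 20]
s0→1 e1→0 s2→1 s2→2  — peak 2.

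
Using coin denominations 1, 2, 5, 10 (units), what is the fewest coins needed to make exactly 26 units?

4

Use the largest denomination that fits, subtract, and repeat.
26 = 2×10 + 1×5 + 1×1
Total coins = 2 + 1 + 1 = 4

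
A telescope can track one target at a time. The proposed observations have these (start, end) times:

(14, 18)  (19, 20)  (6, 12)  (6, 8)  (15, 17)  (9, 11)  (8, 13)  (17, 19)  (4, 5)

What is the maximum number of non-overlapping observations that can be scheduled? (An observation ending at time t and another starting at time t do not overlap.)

6

Sort by end time and greedily take each interval whose start is ≥ the last chosen end.
By end time: (4,5), (6,8), (9,11), (6,12), (8,13), (15,17), (14,18), (17,19), (19,20).
Pick (4,5); next start ≥ 5 → (6,8); next start ≥ 8 → (9,11); next start ≥ 11 → (15,17); next start ≥ 17 → (17,19); next start ≥ 19 → (19,20).
Selected 6 observations.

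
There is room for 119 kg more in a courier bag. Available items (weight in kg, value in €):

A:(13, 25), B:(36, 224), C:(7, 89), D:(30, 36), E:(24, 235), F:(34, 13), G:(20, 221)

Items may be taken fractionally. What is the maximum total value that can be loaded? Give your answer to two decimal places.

Greedy by value/weight ratio, highest first.
Order: C (89/7=12.71) > G (221/20=11.05) > E (235/24=9.79) > B (224/36=6.22) > A (25/13=1.92) > D (36/30=1.20) > F (13/34=0.38)
Fill: take C (7 @ 89) → take G (20 @ 221) → take E (24 @ 235) → take B (36 @ 224) → take A (13 @ 25) → take 19/30 of D → 22.80; 119/119 used.
Total value = 816.80

816.80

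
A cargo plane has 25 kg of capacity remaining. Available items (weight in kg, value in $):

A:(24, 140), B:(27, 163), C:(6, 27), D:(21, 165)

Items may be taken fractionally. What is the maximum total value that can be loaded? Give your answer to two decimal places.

189.15

Order: D (165/21=7.86) > B (163/27=6.04) > A (140/24=5.83) > C (27/6=4.50)
Fill: take D (21 @ 165) → take 4/27 of B → 24.15; 25/25 used.
Total value = 189.15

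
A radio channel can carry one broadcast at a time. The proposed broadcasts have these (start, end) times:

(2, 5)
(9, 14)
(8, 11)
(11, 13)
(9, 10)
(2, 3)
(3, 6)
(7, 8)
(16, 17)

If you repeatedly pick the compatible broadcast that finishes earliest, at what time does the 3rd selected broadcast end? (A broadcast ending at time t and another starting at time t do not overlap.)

8

Order by finish time; keep every interval that doesn't clash with the previous kept one.
Sorted by end: (2,3)  (2,5)  (3,6)  (7,8)  (9,10)  (8,11)  (11,13)  (9,14)  (16,17)
take (2,3); take (3,6); take (7,8); take (9,10); take (11,13); take (16,17).
Selected: (2,3) (3,6) (7,8) (9,10) (11,13) (16,17)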